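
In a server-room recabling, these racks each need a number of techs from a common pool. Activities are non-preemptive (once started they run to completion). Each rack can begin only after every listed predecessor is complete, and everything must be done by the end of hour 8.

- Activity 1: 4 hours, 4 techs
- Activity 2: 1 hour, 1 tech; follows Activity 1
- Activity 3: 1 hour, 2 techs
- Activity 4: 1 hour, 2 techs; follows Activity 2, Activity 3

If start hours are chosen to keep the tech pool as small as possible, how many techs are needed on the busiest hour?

4

Early-start (Activity 1@1, Activity 2@5, Activity 3@1, Activity 4@6) gives peak 6: h1:6  h2:4  h3:4  h4:4  h5:1  h6:2  h7:0  h8:0.
Shift Activity 3→5.
Schedule Activity 1@1, Activity 2@5, Activity 3@5, Activity 4@6: h1:4  h2:4  h3:4  h4:4  h5:3  h6:2  h7:0  h8:0 — peak 4.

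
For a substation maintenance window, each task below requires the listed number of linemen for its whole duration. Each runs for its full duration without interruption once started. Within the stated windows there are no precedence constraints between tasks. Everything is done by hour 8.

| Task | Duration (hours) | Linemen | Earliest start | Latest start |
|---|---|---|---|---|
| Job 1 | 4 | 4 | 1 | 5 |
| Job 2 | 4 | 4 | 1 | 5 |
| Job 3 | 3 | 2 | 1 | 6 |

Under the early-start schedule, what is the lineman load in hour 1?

At early start, hour 1 has: Job 1, Job 2, Job 3.
Demand: 4 + 4 + 2 = 10.

10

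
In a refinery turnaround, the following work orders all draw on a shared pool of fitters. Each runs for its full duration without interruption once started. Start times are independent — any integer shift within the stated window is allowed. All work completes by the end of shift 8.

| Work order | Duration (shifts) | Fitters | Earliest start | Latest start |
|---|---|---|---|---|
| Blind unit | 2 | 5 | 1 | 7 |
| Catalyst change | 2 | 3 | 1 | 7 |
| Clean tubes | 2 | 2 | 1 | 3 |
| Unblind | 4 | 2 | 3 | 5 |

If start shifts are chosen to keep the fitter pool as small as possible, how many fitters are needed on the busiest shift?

5

Early-start (Blind unit@1, Catalyst change@1, Clean tubes@1, Unblind@3) gives peak 10: s1:10  s2:10  s3:2  s4:2  s5:2  s6:2  s7:0  s8:0.
Shift Catalyst change→3, Clean tubes→3, Unblind→5.
Schedule Blind unit@1, Catalyst change@3, Clean tubes@3, Unblind@5: s1:5  s2:5  s3:5  s4:5  s5:2  s6:2  s7:2  s8:2 — peak 5.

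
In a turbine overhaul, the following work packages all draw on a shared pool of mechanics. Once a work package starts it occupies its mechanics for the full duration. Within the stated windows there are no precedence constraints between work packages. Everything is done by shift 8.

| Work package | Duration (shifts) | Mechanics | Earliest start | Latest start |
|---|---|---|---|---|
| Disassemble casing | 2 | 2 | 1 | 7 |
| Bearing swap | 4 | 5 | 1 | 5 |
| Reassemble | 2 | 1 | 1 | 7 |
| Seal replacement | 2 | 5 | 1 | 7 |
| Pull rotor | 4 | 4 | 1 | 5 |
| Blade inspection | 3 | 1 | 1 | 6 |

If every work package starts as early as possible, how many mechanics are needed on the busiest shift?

18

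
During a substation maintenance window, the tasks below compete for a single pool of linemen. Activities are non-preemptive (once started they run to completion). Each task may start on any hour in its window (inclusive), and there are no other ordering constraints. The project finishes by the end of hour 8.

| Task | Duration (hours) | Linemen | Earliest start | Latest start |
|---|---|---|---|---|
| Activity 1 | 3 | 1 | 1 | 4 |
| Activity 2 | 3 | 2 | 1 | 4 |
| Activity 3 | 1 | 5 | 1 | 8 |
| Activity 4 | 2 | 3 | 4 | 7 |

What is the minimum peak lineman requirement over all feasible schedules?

Early-start (Activity 1@1, Activity 2@1, Activity 3@1, Activity 4@4) gives peak 8: h1:8  h2:3  h3:3  h4:3  h5:3  h6:0  h7:0  h8:0.
Shift Activity 3→4, Activity 4→5.
Schedule Activity 1@1, Activity 2@1, Activity 3@4, Activity 4@5: h1:3  h2:3  h3:3  h4:5  h5:3  h6:3  h7:0  h8:0 — peak 5.

5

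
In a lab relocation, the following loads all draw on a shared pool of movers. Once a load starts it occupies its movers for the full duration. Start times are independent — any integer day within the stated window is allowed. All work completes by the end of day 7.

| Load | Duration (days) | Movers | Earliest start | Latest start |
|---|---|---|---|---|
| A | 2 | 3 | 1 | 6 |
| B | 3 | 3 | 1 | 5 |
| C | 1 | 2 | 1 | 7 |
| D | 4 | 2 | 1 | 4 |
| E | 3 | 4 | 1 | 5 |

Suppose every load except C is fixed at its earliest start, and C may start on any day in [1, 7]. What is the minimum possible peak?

12

C@1: d1:14  d2:12  d3:9  d4:2  d5:0  d6:0  d7:0 → peak 14
C@2: d1:12  d2:14  d3:9  d4:2  d5:0  d6:0  d7:0 → peak 14
C@3: d1:12  d2:12  d3:11  d4:2  d5:0  d6:0  d7:0 → peak 12
C@4: d1:12  d2:12  d3:9  d4:4  d5:0  d6:0  d7:0 → peak 12
C@5: d1:12  d2:12  d3:9  d4:2  d5:2  d6:0  d7:0 → peak 12
C@6: d1:12  d2:12  d3:9  d4:2  d5:0  d6:2  d7:0 → peak 12
C@7: d1:12  d2:12  d3:9  d4:2  d5:0  d6:0  d7:2 → peak 12
Best is C@3, peak 12.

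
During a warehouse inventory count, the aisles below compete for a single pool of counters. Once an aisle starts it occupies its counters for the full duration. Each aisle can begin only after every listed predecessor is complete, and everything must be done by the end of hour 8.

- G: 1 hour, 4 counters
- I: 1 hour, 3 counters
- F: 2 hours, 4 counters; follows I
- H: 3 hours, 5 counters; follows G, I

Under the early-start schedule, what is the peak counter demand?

9

Early-start schedule: G@1, I@1, F@2, H@2.
Load per hour: hour 1: 7, hour 2: 9, hour 3: 9, hour 4: 5, hour 5: 0, hour 6: 0, hour 7: 0, hour 8: 0.
Peak is 9.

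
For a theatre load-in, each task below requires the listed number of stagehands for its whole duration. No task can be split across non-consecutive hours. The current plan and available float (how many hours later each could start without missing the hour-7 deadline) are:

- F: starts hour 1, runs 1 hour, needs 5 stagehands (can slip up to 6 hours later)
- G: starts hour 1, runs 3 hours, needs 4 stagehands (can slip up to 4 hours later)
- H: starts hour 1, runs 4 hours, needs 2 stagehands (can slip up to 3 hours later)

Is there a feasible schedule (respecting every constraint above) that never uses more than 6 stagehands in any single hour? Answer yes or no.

Schedule F@1, G@2, H@2: h1:5  h2:6  h3:6  h4:6  h5:2  h6:0  h7:0 — peak 6 ≤ 6.

yes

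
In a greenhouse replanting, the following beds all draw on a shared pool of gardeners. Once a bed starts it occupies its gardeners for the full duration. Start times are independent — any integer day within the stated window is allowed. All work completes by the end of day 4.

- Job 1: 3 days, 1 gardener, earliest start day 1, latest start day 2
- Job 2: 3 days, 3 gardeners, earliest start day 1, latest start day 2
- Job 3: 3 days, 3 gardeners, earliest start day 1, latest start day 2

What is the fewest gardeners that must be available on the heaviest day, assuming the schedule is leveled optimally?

Schedule Job 1@1, Job 2@1, Job 3@1: d1:7  d2:7  d3:7  d4:0 — peak 7.
No arrangement of the 8 feasible schedules does better.

7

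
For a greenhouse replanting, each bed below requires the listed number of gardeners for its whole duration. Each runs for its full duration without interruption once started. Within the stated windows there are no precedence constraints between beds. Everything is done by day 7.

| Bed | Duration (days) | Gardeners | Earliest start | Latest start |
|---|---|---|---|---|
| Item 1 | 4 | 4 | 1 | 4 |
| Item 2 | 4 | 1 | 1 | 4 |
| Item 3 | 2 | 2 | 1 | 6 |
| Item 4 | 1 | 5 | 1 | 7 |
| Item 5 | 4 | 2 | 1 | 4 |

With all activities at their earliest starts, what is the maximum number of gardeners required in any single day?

14

Early-start schedule: Item 1@1, Item 2@1, Item 3@1, Item 4@1, Item 5@1.
Load per day: day 1: 14, day 2: 9, day 3: 7, day 4: 7, day 5: 0, day 6: 0, day 7: 0.
Peak is 14.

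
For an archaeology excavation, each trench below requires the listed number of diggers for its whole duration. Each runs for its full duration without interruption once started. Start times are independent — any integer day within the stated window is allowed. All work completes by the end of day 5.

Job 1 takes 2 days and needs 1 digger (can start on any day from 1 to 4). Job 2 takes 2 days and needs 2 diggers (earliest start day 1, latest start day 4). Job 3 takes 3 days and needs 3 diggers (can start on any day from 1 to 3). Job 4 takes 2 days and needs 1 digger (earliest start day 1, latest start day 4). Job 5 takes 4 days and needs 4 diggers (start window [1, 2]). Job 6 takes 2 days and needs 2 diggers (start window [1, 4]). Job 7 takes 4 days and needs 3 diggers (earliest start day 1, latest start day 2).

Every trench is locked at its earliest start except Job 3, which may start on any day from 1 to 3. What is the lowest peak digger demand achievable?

13

Job 3@1: d1:16  d2:16  d3:10  d4:7  d5:0 → peak 16
Job 3@2: d1:13  d2:16  d3:10  d4:10  d5:0 → peak 16
Job 3@3: d1:13  d2:13  d3:10  d4:10  d5:3 → peak 13
Best is Job 3@3, peak 13.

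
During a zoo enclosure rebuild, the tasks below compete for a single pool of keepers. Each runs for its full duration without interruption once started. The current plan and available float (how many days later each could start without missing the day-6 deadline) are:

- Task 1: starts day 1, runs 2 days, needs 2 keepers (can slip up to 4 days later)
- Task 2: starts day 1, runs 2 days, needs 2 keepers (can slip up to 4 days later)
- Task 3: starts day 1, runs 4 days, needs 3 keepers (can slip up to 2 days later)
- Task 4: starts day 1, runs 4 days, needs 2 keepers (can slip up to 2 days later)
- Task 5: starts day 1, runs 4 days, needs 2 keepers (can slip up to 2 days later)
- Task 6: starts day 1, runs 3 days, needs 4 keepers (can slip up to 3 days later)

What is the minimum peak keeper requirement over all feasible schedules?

11

Early-start (Task 1@1, Task 2@1, Task 3@1, Task 4@1, Task 5@1, Task 6@1) gives peak 15: d1:15  d2:15  d3:11  d4:7  d5:0  d6:0.
Shift Task 6→3.
Schedule Task 1@1, Task 2@1, Task 3@1, Task 4@1, Task 5@1, Task 6@3: d1:11  d2:11  d3:11  d4:11  d5:4  d6:0 — peak 11.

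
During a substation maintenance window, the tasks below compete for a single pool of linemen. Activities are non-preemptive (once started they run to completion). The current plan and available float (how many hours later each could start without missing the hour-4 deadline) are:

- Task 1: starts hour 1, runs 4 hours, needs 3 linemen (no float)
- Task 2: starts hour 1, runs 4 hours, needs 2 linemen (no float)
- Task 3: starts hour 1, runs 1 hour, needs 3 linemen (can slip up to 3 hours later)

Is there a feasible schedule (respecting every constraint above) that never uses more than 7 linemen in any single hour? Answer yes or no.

The minimum achievable peak is 8; 7 < 8, so no feasible schedule stays within the cap.

no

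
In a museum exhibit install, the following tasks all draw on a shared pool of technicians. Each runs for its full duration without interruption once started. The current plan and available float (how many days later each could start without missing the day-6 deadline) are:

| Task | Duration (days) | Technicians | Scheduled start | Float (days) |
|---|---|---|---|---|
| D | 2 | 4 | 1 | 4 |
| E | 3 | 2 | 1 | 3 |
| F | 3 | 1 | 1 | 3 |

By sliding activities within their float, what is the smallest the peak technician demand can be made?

Early-start (D@1, E@1, F@1) gives peak 7: d1:7  d2:7  d3:3  d4:0  d5:0  d6:0.
Shift E→3, F→3.
Schedule D@1, E@3, F@3: d1:4  d2:4  d3:3  d4:3  d5:3  d6:0 — peak 4.

4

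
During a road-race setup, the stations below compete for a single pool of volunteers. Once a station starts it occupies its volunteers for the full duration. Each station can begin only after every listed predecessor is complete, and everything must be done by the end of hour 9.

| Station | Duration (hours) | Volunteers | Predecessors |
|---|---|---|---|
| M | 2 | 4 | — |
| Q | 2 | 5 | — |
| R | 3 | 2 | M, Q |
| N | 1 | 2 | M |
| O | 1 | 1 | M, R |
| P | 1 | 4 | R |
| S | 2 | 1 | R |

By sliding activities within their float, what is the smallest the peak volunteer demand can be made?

Early-start (M@1, Q@1, R@3, N@3, O@6, P@6, S@6) gives peak 9: h1:9  h2:9  h3:4  h4:2  h5:2  h6:6  h7:1  h8:0  h9:0.
Shift Q→3, R→5, N→5, O→8, P→9, S→8.
Schedule M@1, Q@3, R@5, N@5, O@8, P@9, S@8: h1:4  h2:4  h3:5  h4:5  h5:4  h6:2  h7:2  h8:2  h9:5 — peak 5.

5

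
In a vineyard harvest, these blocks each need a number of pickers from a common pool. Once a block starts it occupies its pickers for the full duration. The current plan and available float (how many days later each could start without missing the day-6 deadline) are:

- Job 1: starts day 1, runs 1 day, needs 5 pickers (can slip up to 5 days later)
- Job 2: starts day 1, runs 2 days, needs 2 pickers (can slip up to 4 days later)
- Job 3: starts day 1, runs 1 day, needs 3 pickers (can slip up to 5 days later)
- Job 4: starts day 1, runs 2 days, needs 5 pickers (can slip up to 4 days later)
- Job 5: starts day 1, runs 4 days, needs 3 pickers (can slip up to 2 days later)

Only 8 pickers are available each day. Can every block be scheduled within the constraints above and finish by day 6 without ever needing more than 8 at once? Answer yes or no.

yes

Schedule Job 1@1, Job 2@1, Job 3@2, Job 4@3, Job 5@2: d1:7  d2:8  d3:8  d4:8  d5:3  d6:0 — peak 8 ≤ 8.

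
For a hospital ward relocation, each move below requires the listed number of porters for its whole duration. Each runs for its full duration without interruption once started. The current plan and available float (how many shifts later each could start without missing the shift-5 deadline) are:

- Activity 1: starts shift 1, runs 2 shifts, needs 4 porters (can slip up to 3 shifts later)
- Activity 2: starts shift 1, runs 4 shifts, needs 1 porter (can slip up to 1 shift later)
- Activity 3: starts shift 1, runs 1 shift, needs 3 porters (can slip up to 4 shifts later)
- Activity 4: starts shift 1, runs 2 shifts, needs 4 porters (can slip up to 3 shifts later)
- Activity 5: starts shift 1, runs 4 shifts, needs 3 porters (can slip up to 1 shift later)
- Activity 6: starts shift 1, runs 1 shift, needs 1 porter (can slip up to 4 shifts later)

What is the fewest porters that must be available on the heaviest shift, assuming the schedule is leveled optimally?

Early-start (Activity 1@1, Activity 2@1, Activity 3@1, Activity 4@1, Activity 5@1, Activity 6@1) gives peak 16: s1:16  s2:12  s3:4  s4:4  s5:0.
Shift Activity 4→3, Activity 5→2, Activity 6→5.
Schedule Activity 1@1, Activity 2@1, Activity 3@1, Activity 4@3, Activity 5@2, Activity 6@5: s1:8  s2:8  s3:8  s4:8  s5:4 — peak 8.
Total porter-shifts = 36 over 5 shifts ⇒ peak ≥ ⌈36/5⌉ = 8, so 8 is optimal.

8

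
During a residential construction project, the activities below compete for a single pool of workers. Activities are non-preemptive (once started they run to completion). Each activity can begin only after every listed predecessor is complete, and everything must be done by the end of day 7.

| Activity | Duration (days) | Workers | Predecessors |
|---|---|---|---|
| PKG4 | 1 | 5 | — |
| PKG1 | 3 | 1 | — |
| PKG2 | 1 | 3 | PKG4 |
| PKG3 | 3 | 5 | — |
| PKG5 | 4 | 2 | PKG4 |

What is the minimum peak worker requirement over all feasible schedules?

7

Early-start (PKG4@1, PKG1@1, PKG2@2, PKG3@1, PKG5@2) gives peak 11: d1:11  d2:11  d3:8  d4:2  d5:2  d6:0  d7:0.
Shift PKG3→3, PKG5→4.
Schedule PKG4@1, PKG1@1, PKG2@2, PKG3@3, PKG5@4: d1:6  d2:4  d3:6  d4:7  d5:7  d6:2  d7:2 — peak 7.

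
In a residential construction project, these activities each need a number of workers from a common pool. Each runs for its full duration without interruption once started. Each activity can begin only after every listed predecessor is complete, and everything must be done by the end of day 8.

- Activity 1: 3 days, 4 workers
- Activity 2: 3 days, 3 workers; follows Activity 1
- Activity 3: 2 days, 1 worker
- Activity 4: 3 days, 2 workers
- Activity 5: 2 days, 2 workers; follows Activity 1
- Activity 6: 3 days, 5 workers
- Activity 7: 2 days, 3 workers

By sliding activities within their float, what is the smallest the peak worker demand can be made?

Early-start (Activity 1@1, Activity 2@4, Activity 3@1, Activity 4@1, Activity 5@4, Activity 6@1, Activity 7@1) gives peak 15: d1:15  d2:15  d3:11  d4:5  d5:5  d6:3  d7:0  d8:0.
Shift Activity 6→6, Activity 7→4.
Schedule Activity 1@1, Activity 2@4, Activity 3@1, Activity 4@1, Activity 5@4, Activity 6@6, Activity 7@4: d1:7  d2:7  d3:6  d4:8  d5:8  d6:8  d7:5  d8:5 — peak 8.

8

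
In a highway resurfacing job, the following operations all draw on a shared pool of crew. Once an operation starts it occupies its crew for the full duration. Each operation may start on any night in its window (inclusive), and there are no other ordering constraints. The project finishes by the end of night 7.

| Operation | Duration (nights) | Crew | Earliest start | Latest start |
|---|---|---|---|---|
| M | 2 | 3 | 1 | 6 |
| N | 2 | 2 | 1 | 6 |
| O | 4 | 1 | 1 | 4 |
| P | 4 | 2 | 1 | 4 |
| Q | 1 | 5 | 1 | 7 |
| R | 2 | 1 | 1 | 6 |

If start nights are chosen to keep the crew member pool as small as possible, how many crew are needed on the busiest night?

5

Early-start (M@1, N@1, O@1, P@1, Q@1, R@1) gives peak 14: n1:14  n2:9  n3:3  n4:3  n5:0  n6:0  n7:0.
Shift O→3, P→3, Q→7, R→3.
Schedule M@1, N@1, O@3, P@3, Q@7, R@3: n1:5  n2:5  n3:4  n4:4  n5:3  n6:3  n7:5 — peak 5.
Total crew member-nights = 29 over 7 nights ⇒ peak ≥ ⌈29/7⌉ = 5, so 5 is optimal.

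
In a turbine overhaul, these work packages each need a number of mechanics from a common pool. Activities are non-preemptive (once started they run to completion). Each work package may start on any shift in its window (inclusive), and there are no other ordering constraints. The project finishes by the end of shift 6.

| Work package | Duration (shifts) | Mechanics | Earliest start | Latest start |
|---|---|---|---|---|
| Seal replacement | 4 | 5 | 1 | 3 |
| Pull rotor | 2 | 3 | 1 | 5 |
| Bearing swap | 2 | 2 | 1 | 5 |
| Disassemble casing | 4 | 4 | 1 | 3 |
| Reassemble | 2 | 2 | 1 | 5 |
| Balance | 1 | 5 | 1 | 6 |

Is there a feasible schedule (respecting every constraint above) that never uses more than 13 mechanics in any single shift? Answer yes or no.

yes

Schedule Seal replacement@1, Pull rotor@1, Bearing swap@1, Disassemble casing@3, Reassemble@3, Balance@5: s1:10  s2:10  s3:11  s4:11  s5:9  s6:4 — peak 11 ≤ 13.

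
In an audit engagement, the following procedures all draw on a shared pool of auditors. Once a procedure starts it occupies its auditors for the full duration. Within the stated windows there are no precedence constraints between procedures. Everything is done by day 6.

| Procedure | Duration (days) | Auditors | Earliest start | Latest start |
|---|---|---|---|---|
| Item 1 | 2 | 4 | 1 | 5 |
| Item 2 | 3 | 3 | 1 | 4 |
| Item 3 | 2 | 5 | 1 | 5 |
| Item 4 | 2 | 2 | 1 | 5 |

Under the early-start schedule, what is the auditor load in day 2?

14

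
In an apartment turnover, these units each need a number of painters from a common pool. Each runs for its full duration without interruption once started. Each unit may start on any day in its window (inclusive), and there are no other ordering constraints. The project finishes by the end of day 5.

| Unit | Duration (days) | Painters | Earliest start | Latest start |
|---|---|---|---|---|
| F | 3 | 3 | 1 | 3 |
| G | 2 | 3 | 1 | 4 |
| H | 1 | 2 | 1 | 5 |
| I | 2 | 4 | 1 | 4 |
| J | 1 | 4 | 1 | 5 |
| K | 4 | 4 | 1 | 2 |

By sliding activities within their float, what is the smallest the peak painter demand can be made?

Early-start (F@1, G@1, H@1, I@1, J@1, K@1) gives peak 20: d1:20  d2:14  d3:7  d4:4  d5:0.
Shift H→3, I→4, K→2.
Schedule F@1, G@1, H@3, I@4, J@1, K@2: d1:10  d2:10  d3:9  d4:8  d5:8 — peak 10.

10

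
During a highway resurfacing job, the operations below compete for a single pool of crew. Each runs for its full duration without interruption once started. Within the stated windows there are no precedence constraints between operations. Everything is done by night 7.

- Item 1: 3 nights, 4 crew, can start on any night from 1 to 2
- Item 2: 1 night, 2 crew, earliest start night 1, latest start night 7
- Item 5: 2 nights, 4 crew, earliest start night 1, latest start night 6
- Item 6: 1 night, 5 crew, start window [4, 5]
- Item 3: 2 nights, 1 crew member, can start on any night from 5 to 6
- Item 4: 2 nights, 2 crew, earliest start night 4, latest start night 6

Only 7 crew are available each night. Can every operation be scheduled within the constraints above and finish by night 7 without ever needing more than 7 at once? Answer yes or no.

Schedule Item 1@1, Item 2@1, Item 5@5, Item 6@4, Item 3@5, Item 4@4: n1:6  n2:4  n3:4  n4:7  n5:7  n6:5  n7:0 — peak 7 ≤ 7.

yes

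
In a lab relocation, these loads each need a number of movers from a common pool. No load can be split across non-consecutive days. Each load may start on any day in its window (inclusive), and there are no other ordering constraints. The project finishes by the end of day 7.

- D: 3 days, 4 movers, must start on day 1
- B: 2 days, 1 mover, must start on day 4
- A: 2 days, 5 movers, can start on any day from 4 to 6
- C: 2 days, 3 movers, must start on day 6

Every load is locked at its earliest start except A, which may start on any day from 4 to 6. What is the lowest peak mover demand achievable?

A@4: d1:4  d2:4  d3:4  d4:6  d5:6  d6:3  d7:3 → peak 6
A@5: d1:4  d2:4  d3:4  d4:1  d5:6  d6:8  d7:3 → peak 8
A@6: d1:4  d2:4  d3:4  d4:1  d5:1  d6:8  d7:8 → peak 8
Best is A@4, peak 6.

6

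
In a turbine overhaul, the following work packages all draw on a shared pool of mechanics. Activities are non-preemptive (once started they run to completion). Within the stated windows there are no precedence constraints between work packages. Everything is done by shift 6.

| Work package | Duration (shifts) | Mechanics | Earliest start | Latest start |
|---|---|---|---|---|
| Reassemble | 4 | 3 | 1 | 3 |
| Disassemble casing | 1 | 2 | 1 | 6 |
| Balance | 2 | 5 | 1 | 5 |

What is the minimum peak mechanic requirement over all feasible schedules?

Early-start (Reassemble@1, Disassemble casing@1, Balance@1) gives peak 10: s1:10  s2:8  s3:3  s4:3  s5:0  s6:0.
Shift Balance→5.
Schedule Reassemble@1, Disassemble casing@1, Balance@5: s1:5  s2:3  s3:3  s4:3  s5:5  s6:5 — peak 5.

5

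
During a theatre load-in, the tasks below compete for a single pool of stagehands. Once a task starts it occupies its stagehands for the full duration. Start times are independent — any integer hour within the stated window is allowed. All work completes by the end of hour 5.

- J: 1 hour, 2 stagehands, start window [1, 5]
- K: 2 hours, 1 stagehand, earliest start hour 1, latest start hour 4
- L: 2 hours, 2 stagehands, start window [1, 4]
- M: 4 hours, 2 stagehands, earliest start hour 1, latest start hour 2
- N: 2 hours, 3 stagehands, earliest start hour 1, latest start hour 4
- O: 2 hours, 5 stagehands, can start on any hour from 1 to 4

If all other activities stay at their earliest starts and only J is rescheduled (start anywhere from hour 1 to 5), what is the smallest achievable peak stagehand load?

J@1: h1:15  h2:13  h3:2  h4:2  h5:0 → peak 15
J@2: h1:13  h2:15  h3:2  h4:2  h5:0 → peak 15
J@3: h1:13  h2:13  h3:4  h4:2  h5:0 → peak 13
J@4: h1:13  h2:13  h3:2  h4:4  h5:0 → peak 13
J@5: h1:13  h2:13  h3:2  h4:2  h5:2 → peak 13
Best is J@3, peak 13.

13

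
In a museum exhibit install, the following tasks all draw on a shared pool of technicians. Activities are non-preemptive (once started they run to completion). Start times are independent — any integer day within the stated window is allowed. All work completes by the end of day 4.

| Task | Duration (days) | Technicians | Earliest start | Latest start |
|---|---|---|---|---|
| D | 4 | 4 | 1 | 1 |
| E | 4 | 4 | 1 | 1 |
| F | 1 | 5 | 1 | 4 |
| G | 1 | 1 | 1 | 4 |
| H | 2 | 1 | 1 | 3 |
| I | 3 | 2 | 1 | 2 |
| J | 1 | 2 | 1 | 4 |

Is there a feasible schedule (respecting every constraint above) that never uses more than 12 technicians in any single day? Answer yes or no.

no

The minimum achievable peak is 13; 12 < 13, so no feasible schedule stays within the cap.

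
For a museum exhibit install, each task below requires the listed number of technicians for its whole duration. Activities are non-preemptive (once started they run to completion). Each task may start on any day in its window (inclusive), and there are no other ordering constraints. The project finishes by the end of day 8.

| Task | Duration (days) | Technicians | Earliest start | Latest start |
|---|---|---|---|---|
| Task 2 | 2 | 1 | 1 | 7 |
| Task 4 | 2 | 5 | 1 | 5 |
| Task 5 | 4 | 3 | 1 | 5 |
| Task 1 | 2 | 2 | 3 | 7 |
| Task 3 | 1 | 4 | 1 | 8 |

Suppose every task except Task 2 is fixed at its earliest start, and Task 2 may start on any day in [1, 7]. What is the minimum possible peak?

12

Task 2@1: d1:13  d2:9  d3:5  d4:5  d5:0  d6:0  d7:0  d8:0 → peak 13
Task 2@2: d1:12  d2:9  d3:6  d4:5  d5:0  d6:0  d7:0  d8:0 → peak 12
Task 2@3: d1:12  d2:8  d3:6  d4:6  d5:0  d6:0  d7:0  d8:0 → peak 12
Task 2@4: d1:12  d2:8  d3:5  d4:6  d5:1  d6:0  d7:0  d8:0 → peak 12
Task 2@5: d1:12  d2:8  d3:5  d4:5  d5:1  d6:1  d7:0  d8:0 → peak 12
Task 2@6: d1:12  d2:8  d3:5  d4:5  d5:0  d6:1  d7:1  d8:0 → peak 12
Task 2@7: d1:12  d2:8  d3:5  d4:5  d5:0  d6:0  d7:1  d8:1 → peak 12
Best is Task 2@2, peak 12.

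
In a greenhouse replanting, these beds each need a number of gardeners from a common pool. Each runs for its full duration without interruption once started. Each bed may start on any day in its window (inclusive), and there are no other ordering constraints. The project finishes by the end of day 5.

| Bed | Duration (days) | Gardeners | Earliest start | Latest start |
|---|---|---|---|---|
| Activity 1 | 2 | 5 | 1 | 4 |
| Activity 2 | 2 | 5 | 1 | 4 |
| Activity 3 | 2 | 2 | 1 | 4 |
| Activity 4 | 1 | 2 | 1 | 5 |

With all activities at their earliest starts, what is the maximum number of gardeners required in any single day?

Early-start schedule: Activity 1@1, Activity 2@1, Activity 3@1, Activity 4@1.
Load per day: day 1: 14, day 2: 12, day 3: 0, day 4: 0, day 5: 0.
Peak is 14.

14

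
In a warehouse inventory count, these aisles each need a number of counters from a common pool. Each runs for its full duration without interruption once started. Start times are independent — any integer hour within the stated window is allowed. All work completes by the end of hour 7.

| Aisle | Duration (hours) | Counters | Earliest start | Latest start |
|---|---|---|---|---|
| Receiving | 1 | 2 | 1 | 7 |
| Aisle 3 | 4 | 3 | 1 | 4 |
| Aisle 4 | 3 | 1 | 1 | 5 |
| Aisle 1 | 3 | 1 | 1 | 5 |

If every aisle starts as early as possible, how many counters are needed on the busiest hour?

7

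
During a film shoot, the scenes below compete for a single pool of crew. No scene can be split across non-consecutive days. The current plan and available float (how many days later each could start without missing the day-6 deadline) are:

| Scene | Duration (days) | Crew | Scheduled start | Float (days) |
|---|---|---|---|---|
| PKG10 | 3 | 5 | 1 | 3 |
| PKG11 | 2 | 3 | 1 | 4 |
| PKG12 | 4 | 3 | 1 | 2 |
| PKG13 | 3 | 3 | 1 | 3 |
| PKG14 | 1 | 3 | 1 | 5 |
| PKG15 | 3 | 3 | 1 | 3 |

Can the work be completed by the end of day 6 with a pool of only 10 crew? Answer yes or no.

no

The minimum achievable peak is 11; 10 < 11, so no feasible schedule stays within the cap.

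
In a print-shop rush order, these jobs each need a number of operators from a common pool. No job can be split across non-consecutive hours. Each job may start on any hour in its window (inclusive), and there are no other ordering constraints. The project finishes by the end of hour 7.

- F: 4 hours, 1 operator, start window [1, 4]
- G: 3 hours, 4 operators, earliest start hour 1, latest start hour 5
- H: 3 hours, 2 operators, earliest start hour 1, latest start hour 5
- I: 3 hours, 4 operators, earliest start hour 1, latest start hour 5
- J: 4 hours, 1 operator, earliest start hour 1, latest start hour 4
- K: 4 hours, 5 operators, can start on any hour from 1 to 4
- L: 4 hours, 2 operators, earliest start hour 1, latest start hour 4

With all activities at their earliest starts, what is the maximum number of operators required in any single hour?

Early-start schedule: F@1, G@1, H@1, I@1, J@1, K@1, L@1.
Load per hour: hour 1: 19, hour 2: 19, hour 3: 19, hour 4: 9, hour 5: 0, hour 6: 0, hour 7: 0.
Peak is 19.

19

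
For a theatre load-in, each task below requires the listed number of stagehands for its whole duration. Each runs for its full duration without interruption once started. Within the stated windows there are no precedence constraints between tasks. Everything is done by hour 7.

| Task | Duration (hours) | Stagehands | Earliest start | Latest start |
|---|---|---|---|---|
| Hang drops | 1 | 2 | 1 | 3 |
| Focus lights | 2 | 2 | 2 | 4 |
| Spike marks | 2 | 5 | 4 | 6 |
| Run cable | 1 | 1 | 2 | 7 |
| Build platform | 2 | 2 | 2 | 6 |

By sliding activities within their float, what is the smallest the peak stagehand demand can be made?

5

Schedule Hang drops@1, Focus lights@2, Spike marks@4, Run cable@2, Build platform@2: h1:2  h2:5  h3:4  h4:5  h5:5  h6:0  h7:0 — peak 5.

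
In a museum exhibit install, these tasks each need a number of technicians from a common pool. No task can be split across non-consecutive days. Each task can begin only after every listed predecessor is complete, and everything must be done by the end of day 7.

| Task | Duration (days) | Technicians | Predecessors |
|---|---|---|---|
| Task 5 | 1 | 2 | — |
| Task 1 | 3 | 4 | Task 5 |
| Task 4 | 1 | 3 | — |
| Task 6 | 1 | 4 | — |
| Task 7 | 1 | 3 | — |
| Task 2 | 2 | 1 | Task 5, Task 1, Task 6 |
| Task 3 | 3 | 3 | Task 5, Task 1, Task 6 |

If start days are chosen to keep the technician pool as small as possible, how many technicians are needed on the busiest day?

7

Early-start (Task 5@1, Task 1@2, Task 4@1, Task 6@1, Task 7@1, Task 2@5, Task 3@5) gives peak 12: d1:12  d2:4  d3:4  d4:4  d5:4  d6:4  d7:3.
Shift Task 4→2, Task 7→3.
Schedule Task 5@1, Task 1@2, Task 4@2, Task 6@1, Task 7@3, Task 2@5, Task 3@5: d1:6  d2:7  d3:7  d4:4  d5:4  d6:4  d7:3 — peak 7.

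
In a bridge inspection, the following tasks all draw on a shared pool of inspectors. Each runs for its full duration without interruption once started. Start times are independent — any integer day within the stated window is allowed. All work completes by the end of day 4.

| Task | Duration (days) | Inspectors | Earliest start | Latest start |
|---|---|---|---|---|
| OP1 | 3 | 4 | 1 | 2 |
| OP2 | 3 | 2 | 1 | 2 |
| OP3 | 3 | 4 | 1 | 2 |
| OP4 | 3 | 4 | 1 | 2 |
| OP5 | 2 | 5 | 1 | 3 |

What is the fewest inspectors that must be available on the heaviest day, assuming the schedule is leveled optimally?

Schedule OP1@1, OP2@1, OP3@1, OP4@1, OP5@1: d1:19  d2:19  d3:14  d4:0 — peak 19.

19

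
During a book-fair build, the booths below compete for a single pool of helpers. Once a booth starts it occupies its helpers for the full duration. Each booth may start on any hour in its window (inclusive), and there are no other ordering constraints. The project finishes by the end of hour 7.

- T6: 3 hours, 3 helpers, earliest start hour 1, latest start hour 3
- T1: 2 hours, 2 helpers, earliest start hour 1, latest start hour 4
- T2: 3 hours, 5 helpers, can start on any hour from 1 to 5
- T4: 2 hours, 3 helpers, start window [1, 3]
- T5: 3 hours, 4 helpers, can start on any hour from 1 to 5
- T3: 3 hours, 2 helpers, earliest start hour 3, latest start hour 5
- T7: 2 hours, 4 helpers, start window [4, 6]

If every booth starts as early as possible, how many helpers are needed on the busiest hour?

Early-start schedule: T6@1, T1@1, T2@1, T4@1, T5@1, T3@3, T7@4.
Load per hour: hour 1: 17, hour 2: 17, hour 3: 14, hour 4: 6, hour 5: 6, hour 6: 0, hour 7: 0.
Peak is 17.

17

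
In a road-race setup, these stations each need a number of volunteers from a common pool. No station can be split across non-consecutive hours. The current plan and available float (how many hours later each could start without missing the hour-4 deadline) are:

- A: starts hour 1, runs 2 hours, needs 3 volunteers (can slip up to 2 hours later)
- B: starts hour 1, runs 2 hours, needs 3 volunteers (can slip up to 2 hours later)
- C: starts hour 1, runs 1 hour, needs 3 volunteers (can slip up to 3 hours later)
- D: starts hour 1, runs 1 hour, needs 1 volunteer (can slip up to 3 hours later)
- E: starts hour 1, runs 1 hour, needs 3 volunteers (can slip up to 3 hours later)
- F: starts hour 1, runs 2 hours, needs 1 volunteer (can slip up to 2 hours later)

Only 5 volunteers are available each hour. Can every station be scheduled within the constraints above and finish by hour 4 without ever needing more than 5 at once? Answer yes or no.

no

Total volunteer-hours = 21; over 4 hours the average is 21/4 > 5, so some hour must exceed 5.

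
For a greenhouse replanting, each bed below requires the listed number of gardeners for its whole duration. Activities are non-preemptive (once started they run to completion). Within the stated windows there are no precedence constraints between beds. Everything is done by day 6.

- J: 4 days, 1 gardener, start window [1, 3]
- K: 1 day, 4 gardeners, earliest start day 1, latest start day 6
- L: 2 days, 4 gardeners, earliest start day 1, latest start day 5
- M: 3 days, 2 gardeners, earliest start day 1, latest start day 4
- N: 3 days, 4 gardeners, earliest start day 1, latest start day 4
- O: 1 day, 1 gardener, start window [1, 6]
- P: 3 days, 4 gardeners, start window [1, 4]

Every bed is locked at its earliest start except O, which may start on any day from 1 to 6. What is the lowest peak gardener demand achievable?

19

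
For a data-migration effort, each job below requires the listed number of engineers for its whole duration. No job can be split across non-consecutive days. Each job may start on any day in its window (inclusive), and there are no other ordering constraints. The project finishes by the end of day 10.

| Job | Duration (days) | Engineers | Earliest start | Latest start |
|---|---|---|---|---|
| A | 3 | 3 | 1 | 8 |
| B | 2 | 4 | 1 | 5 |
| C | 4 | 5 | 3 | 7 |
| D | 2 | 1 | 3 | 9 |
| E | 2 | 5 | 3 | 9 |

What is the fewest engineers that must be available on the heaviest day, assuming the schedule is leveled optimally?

Early-start (A@1, B@1, C@3, D@3, E@3) gives peak 14: d1:7  d2:7  d3:14  d4:11  d5:5  d6:5  d7:0  d8:0  d9:0  d10:0.
Shift C→4, E→8.
Schedule A@1, B@1, C@4, D@3, E@8: d1:7  d2:7  d3:4  d4:6  d5:5  d6:5  d7:5  d8:5  d9:5  d10:0 — peak 7.

7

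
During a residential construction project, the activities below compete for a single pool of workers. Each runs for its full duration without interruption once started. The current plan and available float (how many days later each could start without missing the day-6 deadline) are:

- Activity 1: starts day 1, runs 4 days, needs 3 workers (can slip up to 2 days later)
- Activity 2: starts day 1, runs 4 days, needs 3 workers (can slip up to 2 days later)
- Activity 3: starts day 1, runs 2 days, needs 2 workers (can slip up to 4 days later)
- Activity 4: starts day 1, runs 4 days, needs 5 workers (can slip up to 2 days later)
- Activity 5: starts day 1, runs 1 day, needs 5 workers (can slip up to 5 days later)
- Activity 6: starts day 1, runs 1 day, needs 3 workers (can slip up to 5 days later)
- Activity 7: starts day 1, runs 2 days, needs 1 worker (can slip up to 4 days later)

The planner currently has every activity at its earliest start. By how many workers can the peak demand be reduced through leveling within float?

Early-start peak: d1:22  d2:14  d3:11  d4:11  d5:0  d6:0 ⇒ 22.
Leveled (Activity 1@1, Activity 2@1, Activity 3@1, Activity 4@3, Activity 5@5, Activity 6@1, Activity 7@5): d1:11  d2:8  d3:11  d4:11  d5:11  d6:6 ⇒ 11.
Reduction 22 − 11 = 11.

11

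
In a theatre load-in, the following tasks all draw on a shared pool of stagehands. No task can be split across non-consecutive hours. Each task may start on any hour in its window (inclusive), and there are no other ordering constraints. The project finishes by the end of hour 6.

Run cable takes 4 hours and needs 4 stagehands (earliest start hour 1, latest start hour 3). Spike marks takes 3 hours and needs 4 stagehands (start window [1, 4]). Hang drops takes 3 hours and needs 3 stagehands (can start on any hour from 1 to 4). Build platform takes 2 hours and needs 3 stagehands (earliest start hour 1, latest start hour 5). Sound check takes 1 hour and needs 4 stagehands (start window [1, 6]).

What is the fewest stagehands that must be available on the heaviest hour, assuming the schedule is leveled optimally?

10

Early-start (Run cable@1, Spike marks@1, Hang drops@1, Build platform@1, Sound check@1) gives peak 18: h1:18  h2:14  h3:11  h4:4  h5:0  h6:0.
Shift Hang drops→4, Build platform→4, Sound check→5.
Schedule Run cable@1, Spike marks@1, Hang drops@4, Build platform@4, Sound check@5: h1:8  h2:8  h3:8  h4:10  h5:10  h6:3 — peak 10.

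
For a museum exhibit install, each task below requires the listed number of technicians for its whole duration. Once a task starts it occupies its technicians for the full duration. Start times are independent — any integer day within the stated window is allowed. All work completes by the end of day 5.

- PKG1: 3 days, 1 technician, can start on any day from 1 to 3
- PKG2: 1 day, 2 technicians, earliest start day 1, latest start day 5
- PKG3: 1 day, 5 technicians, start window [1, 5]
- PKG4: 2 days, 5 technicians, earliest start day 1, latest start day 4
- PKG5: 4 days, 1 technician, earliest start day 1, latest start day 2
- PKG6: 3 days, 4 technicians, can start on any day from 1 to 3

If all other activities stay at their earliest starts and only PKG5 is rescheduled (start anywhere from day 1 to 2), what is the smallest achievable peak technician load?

17

PKG5@1: d1:18  d2:11  d3:6  d4:1  d5:0 → peak 18
PKG5@2: d1:17  d2:11  d3:6  d4:1  d5:1 → peak 17
Best is PKG5@2, peak 17.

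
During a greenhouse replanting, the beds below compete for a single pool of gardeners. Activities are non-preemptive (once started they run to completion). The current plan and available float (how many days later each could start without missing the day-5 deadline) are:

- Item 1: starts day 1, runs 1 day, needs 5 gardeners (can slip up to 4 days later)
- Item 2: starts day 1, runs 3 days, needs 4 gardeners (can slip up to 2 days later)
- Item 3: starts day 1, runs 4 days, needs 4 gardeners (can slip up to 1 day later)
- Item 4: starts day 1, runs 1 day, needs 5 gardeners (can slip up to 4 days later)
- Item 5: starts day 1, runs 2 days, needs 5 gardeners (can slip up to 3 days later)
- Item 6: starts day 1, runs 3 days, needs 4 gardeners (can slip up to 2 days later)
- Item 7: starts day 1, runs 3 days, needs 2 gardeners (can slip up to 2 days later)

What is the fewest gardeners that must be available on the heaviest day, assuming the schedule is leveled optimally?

Early-start (Item 1@1, Item 2@1, Item 3@1, Item 4@1, Item 5@1, Item 6@1, Item 7@1) gives peak 29: d1:29  d2:19  d3:14  d4:4  d5:0.
Shift Item 3→2, Item 4→5, Item 5→4, Item 7→2.
Schedule Item 1@1, Item 2@1, Item 3@2, Item 4@5, Item 5@4, Item 6@1, Item 7@2: d1:13  d2:14  d3:14  d4:11  d5:14 — peak 14.
Total gardener-days = 66 over 5 days ⇒ peak ≥ ⌈66/5⌉ = 14, so 14 is optimal.

14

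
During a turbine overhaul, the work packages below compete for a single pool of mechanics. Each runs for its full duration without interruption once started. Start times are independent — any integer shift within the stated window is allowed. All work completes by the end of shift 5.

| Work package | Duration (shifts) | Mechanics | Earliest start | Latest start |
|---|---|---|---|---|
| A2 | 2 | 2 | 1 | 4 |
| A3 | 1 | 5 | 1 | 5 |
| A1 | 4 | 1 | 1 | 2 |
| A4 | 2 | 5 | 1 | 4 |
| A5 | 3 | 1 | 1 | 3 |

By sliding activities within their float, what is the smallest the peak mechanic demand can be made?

Early-start (A2@1, A3@1, A1@1, A4@1, A5@1) gives peak 14: s1:14  s2:9  s3:2  s4:1  s5:0.
Shift A2→2, A1→2, A4→4.
Schedule A2@2, A3@1, A1@2, A4@4, A5@1: s1:6  s2:4  s3:4  s4:6  s5:6 — peak 6.
Total mechanic-shifts = 26 over 5 shifts ⇒ peak ≥ ⌈26/5⌉ = 6, so 6 is optimal.

6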